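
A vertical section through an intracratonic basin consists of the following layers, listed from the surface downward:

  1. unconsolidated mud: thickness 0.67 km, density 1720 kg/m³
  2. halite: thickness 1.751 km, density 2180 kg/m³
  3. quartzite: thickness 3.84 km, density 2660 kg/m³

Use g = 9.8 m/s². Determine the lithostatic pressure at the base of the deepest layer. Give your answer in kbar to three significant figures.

unconsolidated mud: 1720 kg/m³ × 9.8 m/s² × 670 m = 1.129×10^7 Pa = 0.1129 kbar
halite: 2180 kg/m³ × 9.8 m/s² × 1751 m = 3.741×10^7 Pa = 0.3741 kbar
quartzite: 2660 kg/m³ × 9.8 m/s² × 3840 m = 1.001×10^8 Pa = 1.001 kbar
Total = 0.1129 + 0.3741 + 1.001 = 1.4880 kbar

1.49 kbar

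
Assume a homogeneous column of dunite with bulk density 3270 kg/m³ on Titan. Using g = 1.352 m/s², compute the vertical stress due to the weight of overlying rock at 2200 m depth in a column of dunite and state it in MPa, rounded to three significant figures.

9.73 MPa

dunite: 3270 kg/m³ × 1.352 m/s² × 2200 m = 9.726×10^6 Pa = 9.726 MPa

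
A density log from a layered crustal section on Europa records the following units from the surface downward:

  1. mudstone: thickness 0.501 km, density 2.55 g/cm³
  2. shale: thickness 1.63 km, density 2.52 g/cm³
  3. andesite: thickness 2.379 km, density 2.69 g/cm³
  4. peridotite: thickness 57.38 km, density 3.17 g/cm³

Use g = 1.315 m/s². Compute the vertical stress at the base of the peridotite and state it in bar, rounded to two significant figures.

2500 bar

mudstone: 2550 kg/m³ × 1.315 m/s² × 501 m = 1.680×10^6 Pa = 16.80 bar
shale: 2520 kg/m³ × 1.315 m/s² × 1630 m = 5.401×10^6 Pa = 54.01 bar
andesite: 2690 kg/m³ × 1.315 m/s² × 2379 m = 8.415×10^6 Pa = 84.15 bar
peridotite: 3170 kg/m³ × 1.315 m/s² × 57380 m = 2.392×10^8 Pa = 2392 bar
Total = 16.80 + 54.01 + 84.15 + 2392 = 2546.9 bar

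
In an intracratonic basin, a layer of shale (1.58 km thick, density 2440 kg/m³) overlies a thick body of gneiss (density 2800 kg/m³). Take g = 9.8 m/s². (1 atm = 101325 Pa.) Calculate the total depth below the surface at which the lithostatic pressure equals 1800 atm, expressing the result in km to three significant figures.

6.85 km

Pressure at base of upper layers: 2440×9.8×1580 = 3.778×10^7 Pa = 372.9 atm
Remaining pressure to be supplied by gneiss: 1.824×10^8 − 3.778×10^7 = 1.446×10^8 Pa
Additional depth in gneiss = 1.446×10^8 Pa / (2800 kg/m³ × 9.8 m/s²) = 5269.8 m
Total depth = 1580 m + 5269.8 m = 6849.8 m
= 6.8498 km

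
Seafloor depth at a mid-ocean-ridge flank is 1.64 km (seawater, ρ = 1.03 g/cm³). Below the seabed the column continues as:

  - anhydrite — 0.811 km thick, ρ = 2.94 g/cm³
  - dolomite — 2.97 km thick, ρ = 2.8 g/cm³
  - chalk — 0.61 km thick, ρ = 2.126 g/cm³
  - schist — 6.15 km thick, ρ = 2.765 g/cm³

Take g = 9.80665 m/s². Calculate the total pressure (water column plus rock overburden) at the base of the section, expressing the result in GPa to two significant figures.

seawater: 1030 kg/m³ × 9.80665 m/s² × 1640 m = 1.657×10^7 Pa = 0.01657 GPa
anhydrite: 2940 kg/m³ × 9.80665 m/s² × 811 m = 2.338×10^7 Pa = 0.02338 GPa
dolomite: 2800 kg/m³ × 9.80665 m/s² × 2970 m = 8.155×10^7 Pa = 0.08155 GPa
chalk: 2126 kg/m³ × 9.80665 m/s² × 610 m = 1.272×10^7 Pa = 0.01272 GPa
schist: 2765 kg/m³ × 9.80665 m/s² × 6150 m = 1.668×10^8 Pa = 0.1668 GPa
Total = 0.01657 + 0.02338 + 0.08155 + 0.01272 + 0.1668 = 0.30098 GPa

0.30 GPa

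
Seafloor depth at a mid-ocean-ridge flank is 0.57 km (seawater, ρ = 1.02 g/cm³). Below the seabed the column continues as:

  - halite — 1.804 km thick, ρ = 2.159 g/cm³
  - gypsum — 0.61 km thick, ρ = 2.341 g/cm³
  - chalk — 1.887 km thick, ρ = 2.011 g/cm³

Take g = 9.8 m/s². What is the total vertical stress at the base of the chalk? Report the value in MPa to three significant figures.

seawater: 1020 kg/m³ × 9.8 m/s² × 570 m = 5.698×10^6 Pa = 5.698 MPa
halite: 2159 kg/m³ × 9.8 m/s² × 1804 m = 3.817×10^7 Pa = 38.17 MPa
gypsum: 2341 kg/m³ × 9.8 m/s² × 610 m = 1.399×10^7 Pa = 13.99 MPa
chalk: 2011 kg/m³ × 9.8 m/s² × 1887 m = 3.719×10^7 Pa = 37.19 MPa
Total = 5.698 + 38.17 + 13.99 + 37.19 = 95.050 MPa

95.1 MPa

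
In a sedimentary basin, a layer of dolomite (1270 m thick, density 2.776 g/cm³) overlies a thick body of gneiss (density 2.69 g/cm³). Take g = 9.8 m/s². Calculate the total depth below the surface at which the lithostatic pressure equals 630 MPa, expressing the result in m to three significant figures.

23900 m

Pressure at base of upper layers: 2776×9.8×1270 = 3.455×10^7 Pa = 34.55 MPa
Remaining pressure to be supplied by gneiss: 6.300×10^8 − 3.455×10^7 = 5.954×10^8 Pa
Additional depth in gneiss = 5.954×10^8 Pa / (2690 kg/m³ × 9.8 m/s²) = 22587 m
Total depth = 1270 m + 22587 m = 23857 m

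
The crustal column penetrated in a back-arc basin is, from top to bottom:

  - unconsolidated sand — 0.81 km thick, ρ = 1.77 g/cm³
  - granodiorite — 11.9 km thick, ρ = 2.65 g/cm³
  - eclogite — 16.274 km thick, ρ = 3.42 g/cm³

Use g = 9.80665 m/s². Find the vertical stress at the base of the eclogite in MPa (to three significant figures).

unconsolidated sand: 1770 kg/m³ × 9.80665 m/s² × 810 m = 1.406×10^7 Pa = 14.06 MPa
granodiorite: 2650 kg/m³ × 9.80665 m/s² × 11900 m = 3.093×10^8 Pa = 309.3 MPa
eclogite: 3420 kg/m³ × 9.80665 m/s² × 16274 m = 5.458×10^8 Pa = 545.8 MPa
Total = 14.06 + 309.3 + 545.8 = 869.12 MPa

869 MPa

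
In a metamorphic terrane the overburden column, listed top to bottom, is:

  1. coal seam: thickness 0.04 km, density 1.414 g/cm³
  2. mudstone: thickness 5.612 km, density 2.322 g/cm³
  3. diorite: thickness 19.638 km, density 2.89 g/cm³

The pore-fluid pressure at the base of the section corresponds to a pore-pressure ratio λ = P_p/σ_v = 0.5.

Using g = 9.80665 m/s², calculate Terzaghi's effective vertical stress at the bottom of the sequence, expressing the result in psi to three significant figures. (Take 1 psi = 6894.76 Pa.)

Overburden (lithostatic) stress σ_v:
coal seam: 1414 kg/m³ × 9.80665 m/s² × 40 m = 5.547×10^5 Pa = 0.5547 MPa
mudstone: 2322 kg/m³ × 9.80665 m/s² × 5612 m = 1.278×10^8 Pa = 127.8 MPa
diorite: 2890 kg/m³ × 9.80665 m/s² × 19638 m = 5.566×10^8 Pa = 556.6 MPa
Total = 0.5547 + 127.8 + 556.6 = 684.91 MPa
Pore pressure P_p = λ·σ_v = 0.5 × 684.9 MPa = 342.5 MPa
Effective stress σ' = σ_v − P_p = 684.9 − 342.5 = 342.46 MPa = 49669 psi

49700 psi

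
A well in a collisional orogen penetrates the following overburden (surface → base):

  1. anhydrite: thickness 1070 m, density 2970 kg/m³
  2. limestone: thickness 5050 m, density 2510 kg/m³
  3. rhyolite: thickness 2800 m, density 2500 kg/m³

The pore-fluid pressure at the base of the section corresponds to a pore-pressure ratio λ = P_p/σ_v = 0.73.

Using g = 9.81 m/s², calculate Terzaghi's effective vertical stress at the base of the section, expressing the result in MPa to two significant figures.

61 MPa

Overburden (lithostatic) stress σ_v:
anhydrite: 2970 kg/m³ × 9.81 m/s² × 1070 m = 3.118×10^7 Pa = 31.18 MPa
limestone: 2510 kg/m³ × 9.81 m/s² × 5050 m = 1.243×10^8 Pa = 124.3 MPa
rhyolite: 2500 kg/m³ × 9.81 m/s² × 2800 m = 6.867×10^7 Pa = 68.67 MPa
Total = 31.18 + 124.3 + 68.67 = 224.19 MPa
Pore pressure P_p = λ·σ_v = 0.73 × 224.2 MPa = 163.7 MPa
Effective stress σ' = σ_v − P_p = 224.2 − 163.7 = 60.532 MPa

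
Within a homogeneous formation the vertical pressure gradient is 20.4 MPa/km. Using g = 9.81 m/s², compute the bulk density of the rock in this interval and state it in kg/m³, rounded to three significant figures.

ρ = (dP/dz)/g = 20.4 MPa/km / 9.81 m/s² = 20400 Pa/m / 9.81 m/s² = 2079.5 kg/m³

2080 kg/m³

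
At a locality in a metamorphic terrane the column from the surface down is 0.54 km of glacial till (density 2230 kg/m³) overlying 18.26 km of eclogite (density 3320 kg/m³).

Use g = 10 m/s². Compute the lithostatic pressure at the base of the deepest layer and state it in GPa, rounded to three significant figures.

0.618 GPa

glacial till: 2230 kg/m³ × 10 m/s² × 540 m = 1.204×10^7 Pa = 0.01204 GPa
eclogite: 3320 kg/m³ × 10 m/s² × 18260 m = 6.062×10^8 Pa = 0.6062 GPa
Total = 0.01204 + 0.6062 = 0.61827 GPa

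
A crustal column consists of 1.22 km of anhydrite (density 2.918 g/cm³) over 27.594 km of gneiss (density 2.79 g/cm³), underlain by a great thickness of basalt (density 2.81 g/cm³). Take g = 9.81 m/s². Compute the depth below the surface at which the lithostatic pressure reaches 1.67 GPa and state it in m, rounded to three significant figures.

Pressure at base of upper layers: 2918×9.81×1220 + 2790×9.81×27594 = 7.902×10^8 Pa = 0.7902 GPa
Remaining pressure to be supplied by basalt: 1.670×10^9 − 7.902×10^8 = 8.798×10^8 Pa
Additional depth in basalt = 8.798×10^8 Pa / (2810 kg/m³ × 9.81 m/s²) = 31917 m
Total depth = 28814 m + 31917 m = 60731 m

60700 m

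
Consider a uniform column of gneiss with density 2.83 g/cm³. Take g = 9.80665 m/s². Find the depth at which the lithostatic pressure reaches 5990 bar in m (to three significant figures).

h = P/(ρg) = 5990 bar / (2830 kg/m³ × 9.80665 m/s²) = 5.990×10^8 Pa / 27753 Pa/m = 21583 m

21600 m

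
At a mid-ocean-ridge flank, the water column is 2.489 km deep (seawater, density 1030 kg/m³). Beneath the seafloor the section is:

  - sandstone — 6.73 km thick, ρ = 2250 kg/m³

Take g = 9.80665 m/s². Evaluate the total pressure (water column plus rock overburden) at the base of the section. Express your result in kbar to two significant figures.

seawater: 1030 kg/m³ × 9.80665 m/s² × 2489 m = 2.514×10^7 Pa = 0.2514 kbar
sandstone: 2250 kg/m³ × 9.80665 m/s² × 6730 m = 1.485×10^8 Pa = 1.485 kbar
Total = 0.2514 + 1.485 = 1.7364 kbar

1.7 kbar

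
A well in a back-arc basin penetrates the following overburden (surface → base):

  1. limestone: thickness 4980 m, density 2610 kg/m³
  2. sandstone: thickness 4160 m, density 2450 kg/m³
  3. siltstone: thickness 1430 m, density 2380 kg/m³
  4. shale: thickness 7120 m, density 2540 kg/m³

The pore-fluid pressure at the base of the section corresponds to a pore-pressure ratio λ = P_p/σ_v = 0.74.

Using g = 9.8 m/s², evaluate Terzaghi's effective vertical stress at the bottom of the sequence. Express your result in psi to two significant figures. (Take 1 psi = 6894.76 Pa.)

Overburden (lithostatic) stress σ_v:
limestone: 2610 kg/m³ × 9.8 m/s² × 4980 m = 1.274×10^8 Pa = 127.4 MPa
sandstone: 2450 kg/m³ × 9.8 m/s² × 4160 m = 9.988×10^7 Pa = 99.88 MPa
siltstone: 2380 kg/m³ × 9.8 m/s² × 1430 m = 3.335×10^7 Pa = 33.35 MPa
shale: 2540 kg/m³ × 9.8 m/s² × 7120 m = 1.772×10^8 Pa = 177.2 MPa
Total = 127.4 + 99.88 + 33.35 + 177.2 = 437.84 MPa
Pore pressure P_p = λ·σ_v = 0.74 × 437.8 MPa = 324.0 MPa
Effective stress σ' = σ_v − P_p = 437.8 − 324.0 = 113.84 MPa = 16511 psi

17000 psi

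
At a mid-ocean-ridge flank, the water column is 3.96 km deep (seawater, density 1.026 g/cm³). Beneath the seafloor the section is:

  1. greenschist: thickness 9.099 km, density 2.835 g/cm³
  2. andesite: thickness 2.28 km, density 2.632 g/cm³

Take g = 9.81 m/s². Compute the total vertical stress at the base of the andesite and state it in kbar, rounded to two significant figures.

3.5 kbar

seawater: 1026 kg/m³ × 9.81 m/s² × 3960 m = 3.986×10^7 Pa = 0.3986 kbar
greenschist: 2835 kg/m³ × 9.81 m/s² × 9099 m = 2.531×10^8 Pa = 2.531 kbar
andesite: 2632 kg/m³ × 9.81 m/s² × 2280 m = 5.887×10^7 Pa = 0.5887 kbar
Total = 0.3986 + 2.531 + 0.5887 = 3.5178 kbar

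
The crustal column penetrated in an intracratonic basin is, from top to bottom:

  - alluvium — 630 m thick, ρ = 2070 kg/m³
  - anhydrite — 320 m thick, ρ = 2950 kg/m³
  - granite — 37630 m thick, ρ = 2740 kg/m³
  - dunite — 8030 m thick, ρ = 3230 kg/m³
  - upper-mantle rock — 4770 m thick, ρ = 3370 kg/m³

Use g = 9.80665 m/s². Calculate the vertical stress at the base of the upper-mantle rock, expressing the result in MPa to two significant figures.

alluvium: 2070 kg/m³ × 9.80665 m/s² × 630 m = 1.279×10^7 Pa = 12.79 MPa
anhydrite: 2950 kg/m³ × 9.80665 m/s² × 320 m = 9.257×10^6 Pa = 9.257 MPa
granite: 2740 kg/m³ × 9.80665 m/s² × 37630 m = 1.011×10^9 Pa = 1011 MPa
dunite: 3230 kg/m³ × 9.80665 m/s² × 8030 m = 2.544×10^8 Pa = 254.4 MPa
upper-mantle rock: 3370 kg/m³ × 9.80665 m/s² × 4770 m = 1.576×10^8 Pa = 157.6 MPa
Total = 12.79 + 9.257 + 1011 + 254.4 + 157.6 = 1445.2 MPa

1400 MPa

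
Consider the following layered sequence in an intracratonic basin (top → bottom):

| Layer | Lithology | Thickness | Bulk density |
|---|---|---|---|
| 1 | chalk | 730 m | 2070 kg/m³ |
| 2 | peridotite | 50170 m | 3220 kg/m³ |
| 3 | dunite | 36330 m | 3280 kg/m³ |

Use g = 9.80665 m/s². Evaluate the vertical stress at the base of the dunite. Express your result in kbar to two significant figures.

chalk: 2070 kg/m³ × 9.80665 m/s² × 730 m = 1.482×10^7 Pa = 0.1482 kbar
peridotite: 3220 kg/m³ × 9.80665 m/s² × 50170 m = 1.584×10^9 Pa = 15.84 kbar
dunite: 3280 kg/m³ × 9.80665 m/s² × 36330 m = 1.169×10^9 Pa = 11.69 kbar
Total = 0.1482 + 15.84 + 11.69 = 27.676 kbar

28 kbar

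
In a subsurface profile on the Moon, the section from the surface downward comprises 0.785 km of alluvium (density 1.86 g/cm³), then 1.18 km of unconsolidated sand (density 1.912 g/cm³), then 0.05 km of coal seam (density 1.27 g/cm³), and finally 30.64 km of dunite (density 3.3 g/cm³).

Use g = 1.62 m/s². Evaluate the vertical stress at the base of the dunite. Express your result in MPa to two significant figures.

170 MPa

alluvium: 1860 kg/m³ × 1.62 m/s² × 785 m = 2.365×10^6 Pa = 2.365 MPa
unconsolidated sand: 1912 kg/m³ × 1.62 m/s² × 1180 m = 3.655×10^6 Pa = 3.655 MPa
coal seam: 1270 kg/m³ × 1.62 m/s² × 50 m = 1.029×10^5 Pa = 0.1029 MPa
dunite: 3300 kg/m³ × 1.62 m/s² × 30640 m = 1.638×10^8 Pa = 163.8 MPa
Total = 2.365 + 3.655 + 0.1029 + 163.8 = 169.92 MPa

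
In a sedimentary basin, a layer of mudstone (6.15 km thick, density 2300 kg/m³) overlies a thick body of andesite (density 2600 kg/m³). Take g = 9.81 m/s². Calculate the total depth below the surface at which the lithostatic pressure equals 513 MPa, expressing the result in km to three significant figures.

20.8 km

Pressure at base of upper layers: 2300×9.81×6150 = 1.388×10^8 Pa = 138.8 MPa
Remaining pressure to be supplied by andesite: 5.130×10^8 − 1.388×10^8 = 3.742×10^8 Pa
Additional depth in andesite = 3.742×10^8 Pa / (2600 kg/m³ × 9.81 m/s²) = 14673 m
Total depth = 6150 m + 14673 m = 20823 m
= 20.823 km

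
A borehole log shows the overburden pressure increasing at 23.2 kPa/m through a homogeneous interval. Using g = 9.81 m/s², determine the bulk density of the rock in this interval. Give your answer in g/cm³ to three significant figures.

2.36 g/cm³

ρ = (dP/dz)/g = 23.2 kPa/m / 9.81 m/s² = 23200 Pa/m / 9.81 m/s² = 2364.9 kg/m³
= 2.365 g/cm³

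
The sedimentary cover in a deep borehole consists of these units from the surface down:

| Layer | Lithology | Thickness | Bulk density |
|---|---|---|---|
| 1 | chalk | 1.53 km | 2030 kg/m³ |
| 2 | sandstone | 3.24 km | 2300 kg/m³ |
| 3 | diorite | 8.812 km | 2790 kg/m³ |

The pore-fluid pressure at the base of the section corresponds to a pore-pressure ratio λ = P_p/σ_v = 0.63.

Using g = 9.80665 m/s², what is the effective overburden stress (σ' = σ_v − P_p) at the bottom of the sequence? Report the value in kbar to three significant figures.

1.28 kbar

Overburden (lithostatic) stress σ_v:
chalk: 2030 kg/m³ × 9.80665 m/s² × 1530 m = 3.046×10^7 Pa = 30.46 MPa
sandstone: 2300 kg/m³ × 9.80665 m/s² × 3240 m = 7.308×10^7 Pa = 73.08 MPa
diorite: 2790 kg/m³ × 9.80665 m/s² × 8812 m = 2.411×10^8 Pa = 241.1 MPa
Total = 30.46 + 73.08 + 241.1 = 344.64 MPa
Pore pressure P_p = λ·σ_v = 0.63 × 344.6 MPa = 217.1 MPa
Effective stress σ' = σ_v − P_p = 344.6 − 217.1 = 127.52 MPa = 1.2752 kbar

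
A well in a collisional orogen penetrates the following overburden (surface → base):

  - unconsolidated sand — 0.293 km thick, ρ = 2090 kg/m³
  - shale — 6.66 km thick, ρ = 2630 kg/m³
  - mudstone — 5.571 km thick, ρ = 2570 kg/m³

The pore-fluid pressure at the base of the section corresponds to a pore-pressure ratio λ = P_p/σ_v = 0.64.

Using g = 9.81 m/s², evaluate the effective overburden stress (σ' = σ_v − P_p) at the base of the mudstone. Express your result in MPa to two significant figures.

Overburden (lithostatic) stress σ_v:
unconsolidated sand: 2090 kg/m³ × 9.81 m/s² × 293 m = 6.007×10^6 Pa = 6.007 MPa
shale: 2630 kg/m³ × 9.81 m/s² × 6660 m = 1.718×10^8 Pa = 171.8 MPa
mudstone: 2570 kg/m³ × 9.81 m/s² × 5571 m = 1.405×10^8 Pa = 140.5 MPa
Total = 6.007 + 171.8 + 140.5 = 318.29 MPa
Pore pressure P_p = λ·σ_v = 0.64 × 318.3 MPa = 203.7 MPa
Effective stress σ' = σ_v − P_p = 318.3 − 203.7 = 114.59 MPa

110 MPa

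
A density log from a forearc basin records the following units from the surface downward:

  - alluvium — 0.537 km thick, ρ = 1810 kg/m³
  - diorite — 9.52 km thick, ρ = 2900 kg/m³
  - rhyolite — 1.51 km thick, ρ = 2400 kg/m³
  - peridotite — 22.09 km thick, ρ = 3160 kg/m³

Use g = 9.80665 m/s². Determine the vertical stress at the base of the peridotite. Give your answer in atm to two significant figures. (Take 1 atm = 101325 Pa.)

alluvium: 1810 kg/m³ × 9.80665 m/s² × 537 m = 9.532×10^6 Pa = 94.07 atm
diorite: 2900 kg/m³ × 9.80665 m/s² × 9520 m = 2.707×10^8 Pa = 2672 atm
rhyolite: 2400 kg/m³ × 9.80665 m/s² × 1510 m = 3.554×10^7 Pa = 350.7 atm
peridotite: 3160 kg/m³ × 9.80665 m/s² × 22090 m = 6.845×10^8 Pa = 6756 atm
Total = 94.07 + 2672 + 350.7 + 6756 = 9872.8 atm

9900 atm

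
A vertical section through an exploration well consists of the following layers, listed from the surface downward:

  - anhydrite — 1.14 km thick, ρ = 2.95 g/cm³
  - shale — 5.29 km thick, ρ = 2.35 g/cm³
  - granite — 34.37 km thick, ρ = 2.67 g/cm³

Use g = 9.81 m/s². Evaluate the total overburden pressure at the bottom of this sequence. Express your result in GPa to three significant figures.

1.06 GPa

anhydrite: 2950 kg/m³ × 9.81 m/s² × 1140 m = 3.299×10^7 Pa = 0.03299 GPa
shale: 2350 kg/m³ × 9.81 m/s² × 5290 m = 1.220×10^8 Pa = 0.1220 GPa
granite: 2670 kg/m³ × 9.81 m/s² × 34370 m = 9.002×10^8 Pa = 0.9002 GPa
Total = 0.03299 + 0.1220 + 0.9002 = 1.0552 GPa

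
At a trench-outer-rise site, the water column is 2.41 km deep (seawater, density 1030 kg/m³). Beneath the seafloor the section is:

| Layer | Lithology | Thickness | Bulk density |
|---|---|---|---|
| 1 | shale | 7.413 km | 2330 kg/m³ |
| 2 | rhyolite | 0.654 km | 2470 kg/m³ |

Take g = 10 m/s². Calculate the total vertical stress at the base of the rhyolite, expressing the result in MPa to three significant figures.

214 MPa

seawater: 1030 kg/m³ × 10 m/s² × 2410 m = 2.482×10^7 Pa = 24.82 MPa
shale: 2330 kg/m³ × 10 m/s² × 7413 m = 1.727×10^8 Pa = 172.7 MPa
rhyolite: 2470 kg/m³ × 10 m/s² × 654 m = 1.615×10^7 Pa = 16.15 MPa
Total = 24.82 + 172.7 + 16.15 = 213.70 MPa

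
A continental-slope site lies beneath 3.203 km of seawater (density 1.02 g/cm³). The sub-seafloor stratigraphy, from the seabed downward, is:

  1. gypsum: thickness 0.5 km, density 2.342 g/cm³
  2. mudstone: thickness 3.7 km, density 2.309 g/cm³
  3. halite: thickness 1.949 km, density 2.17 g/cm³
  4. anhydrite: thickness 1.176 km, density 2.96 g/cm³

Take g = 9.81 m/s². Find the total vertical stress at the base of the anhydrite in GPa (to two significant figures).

0.20 GPa

seawater: 1020 kg/m³ × 9.81 m/s² × 3203 m = 3.205×10^7 Pa = 0.03205 GPa
gypsum: 2342 kg/m³ × 9.81 m/s² × 500 m = 1.149×10^7 Pa = 0.01149 GPa
mudstone: 2309 kg/m³ × 9.81 m/s² × 3700 m = 8.381×10^7 Pa = 0.08381 GPa
halite: 2170 kg/m³ × 9.81 m/s² × 1949 m = 4.149×10^7 Pa = 0.04149 GPa
anhydrite: 2960 kg/m³ × 9.81 m/s² × 1176 m = 3.415×10^7 Pa = 0.03415 GPa
Total = 0.03205 + 0.01149 + 0.08381 + 0.04149 + 0.03415 = 0.20299 GPa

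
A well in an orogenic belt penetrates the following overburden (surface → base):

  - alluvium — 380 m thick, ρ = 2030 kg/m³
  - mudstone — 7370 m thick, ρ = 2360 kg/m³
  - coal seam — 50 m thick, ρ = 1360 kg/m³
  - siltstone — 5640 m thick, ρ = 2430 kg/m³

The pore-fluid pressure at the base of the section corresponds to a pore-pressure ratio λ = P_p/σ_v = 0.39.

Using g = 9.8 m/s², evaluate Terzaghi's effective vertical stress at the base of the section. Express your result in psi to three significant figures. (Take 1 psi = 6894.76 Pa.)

Overburden (lithostatic) stress σ_v:
alluvium: 2030 kg/m³ × 9.8 m/s² × 380 m = 7.560×10^6 Pa = 7.560 MPa
mudstone: 2360 kg/m³ × 9.8 m/s² × 7370 m = 1.705×10^8 Pa = 170.5 MPa
coal seam: 1360 kg/m³ × 9.8 m/s² × 50 m = 6.664×10^5 Pa = 0.6664 MPa
siltstone: 2430 kg/m³ × 9.8 m/s² × 5640 m = 1.343×10^8 Pa = 134.3 MPa
Total = 7.560 + 170.5 + 0.6664 + 134.3 = 312.99 MPa
Pore pressure P_p = λ·σ_v = 0.39 × 313.0 MPa = 122.1 MPa
Effective stress σ' = σ_v − P_p = 313.0 − 122.1 = 190.92 MPa = 27691 psi

27700 psi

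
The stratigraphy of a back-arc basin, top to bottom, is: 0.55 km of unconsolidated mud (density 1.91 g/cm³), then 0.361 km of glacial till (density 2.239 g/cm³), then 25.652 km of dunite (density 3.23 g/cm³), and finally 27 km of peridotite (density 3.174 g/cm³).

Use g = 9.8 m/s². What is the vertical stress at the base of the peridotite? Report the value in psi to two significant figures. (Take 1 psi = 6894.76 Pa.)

240000 psi

unconsolidated mud: 1910 kg/m³ × 9.8 m/s² × 550 m = 1.029×10^7 Pa = 1493 psi
glacial till: 2239 kg/m³ × 9.8 m/s² × 361 m = 7.921×10^6 Pa = 1149 psi
dunite: 3230 kg/m³ × 9.8 m/s² × 25652 m = 8.120×10^8 Pa = 1.178×10^5 psi
peridotite: 3174 kg/m³ × 9.8 m/s² × 27000 m = 8.398×10^8 Pa = 1.218×10^5 psi
Total = 1493 + 1149 + 1.178×10^5 + 1.218×10^5 = 2.4222×10^5 psi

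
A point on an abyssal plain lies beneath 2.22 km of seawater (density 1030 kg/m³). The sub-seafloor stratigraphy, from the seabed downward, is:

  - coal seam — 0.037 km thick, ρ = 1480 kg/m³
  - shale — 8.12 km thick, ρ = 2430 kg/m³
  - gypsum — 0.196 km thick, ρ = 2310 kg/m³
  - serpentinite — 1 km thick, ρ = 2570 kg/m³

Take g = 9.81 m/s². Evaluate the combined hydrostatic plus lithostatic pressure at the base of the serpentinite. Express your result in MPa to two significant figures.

250 MPa

seawater: 1030 kg/m³ × 9.81 m/s² × 2220 m = 2.243×10^7 Pa = 22.43 MPa
coal seam: 1480 kg/m³ × 9.81 m/s² × 37 m = 5.372×10^5 Pa = 0.5372 MPa
shale: 2430 kg/m³ × 9.81 m/s² × 8120 m = 1.936×10^8 Pa = 193.6 MPa
gypsum: 2310 kg/m³ × 9.81 m/s² × 196 m = 4.442×10^6 Pa = 4.442 MPa
serpentinite: 2570 kg/m³ × 9.81 m/s² × 1000 m = 2.521×10^7 Pa = 25.21 MPa
Total = 22.43 + 0.5372 + 193.6 + 4.442 + 25.21 = 246.19 MPa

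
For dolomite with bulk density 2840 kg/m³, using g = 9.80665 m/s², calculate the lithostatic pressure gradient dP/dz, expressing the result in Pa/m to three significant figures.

dP/dz = ρg = 2840 kg/m³ × 9.80665 m/s² = 27851 Pa/m

27900 Pa/m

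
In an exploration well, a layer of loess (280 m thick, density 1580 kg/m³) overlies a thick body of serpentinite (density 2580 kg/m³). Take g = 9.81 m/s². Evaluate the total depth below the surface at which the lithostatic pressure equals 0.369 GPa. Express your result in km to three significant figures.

Pressure at base of upper layers: 1580×9.81×280 = 4.340×10^6 Pa = 4.340×10^-3 GPa
Remaining pressure to be supplied by serpentinite: 3.690×10^8 − 4.340×10^6 = 3.647×10^8 Pa
Additional depth in serpentinite = 3.647×10^8 Pa / (2580 kg/m³ × 9.81 m/s²) = 14408 m
Total depth = 280 m + 14408 m = 14688 m
= 14.688 km

14.7 km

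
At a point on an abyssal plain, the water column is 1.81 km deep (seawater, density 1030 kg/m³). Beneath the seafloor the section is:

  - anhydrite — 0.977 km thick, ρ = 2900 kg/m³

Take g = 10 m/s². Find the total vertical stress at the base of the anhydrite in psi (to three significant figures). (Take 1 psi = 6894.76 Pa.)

6810 psi

seawater: 1030 kg/m³ × 10 m/s² × 1810 m = 1.864×10^7 Pa = 2704 psi
anhydrite: 2900 kg/m³ × 10 m/s² × 977 m = 2.833×10^7 Pa = 4109 psi
Total = 2704 + 4109 = 6813.3 psi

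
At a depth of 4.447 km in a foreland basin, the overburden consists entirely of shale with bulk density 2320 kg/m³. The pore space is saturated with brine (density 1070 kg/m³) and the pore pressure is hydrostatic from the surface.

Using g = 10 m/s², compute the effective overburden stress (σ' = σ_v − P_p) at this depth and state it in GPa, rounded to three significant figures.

0.0556 GPa

Overburden (lithostatic) stress σ_v:
shale: 2320 kg/m³ × 10 m/s² × 4447 m = 1.032×10^8 Pa = 103.2 MPa
Pore pressure P_p = 1070 kg/m³ × 10 m/s² × 4447 m = 4.758×10^7 Pa = 47.58 MPa
Effective stress σ' = σ_v − P_p = 103.2 − 47.58 = 55.587 MPa = 0.055587 GPa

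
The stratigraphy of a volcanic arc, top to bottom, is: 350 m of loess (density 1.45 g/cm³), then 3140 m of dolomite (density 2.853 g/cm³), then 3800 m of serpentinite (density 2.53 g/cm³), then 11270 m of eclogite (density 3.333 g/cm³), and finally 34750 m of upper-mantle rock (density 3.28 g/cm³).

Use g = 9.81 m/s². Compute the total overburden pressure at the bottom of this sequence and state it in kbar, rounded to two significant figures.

17 kbar

loess: 1450 kg/m³ × 9.81 m/s² × 350 m = 4.979×10^6 Pa = 0.04979 kbar
dolomite: 2853 kg/m³ × 9.81 m/s² × 3140 m = 8.788×10^7 Pa = 0.8788 kbar
serpentinite: 2530 kg/m³ × 9.81 m/s² × 3800 m = 9.431×10^7 Pa = 0.9431 kbar
eclogite: 3333 kg/m³ × 9.81 m/s² × 11270 m = 3.685×10^8 Pa = 3.685 kbar
upper-mantle rock: 3280 kg/m³ × 9.81 m/s² × 34750 m = 1.118×10^9 Pa = 11.18 kbar
Total = 0.04979 + 0.8788 + 0.9431 + 3.685 + 11.18 = 16.738 kbar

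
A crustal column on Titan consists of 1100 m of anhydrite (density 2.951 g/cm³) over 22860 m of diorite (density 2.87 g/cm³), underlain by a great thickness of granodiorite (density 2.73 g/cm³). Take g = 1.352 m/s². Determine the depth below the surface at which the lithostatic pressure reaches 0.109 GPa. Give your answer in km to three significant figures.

Pressure at base of upper layers: 2951×1.352×1100 + 2870×1.352×22860 = 9.309×10^7 Pa = 0.09309 GPa
Remaining pressure to be supplied by granodiorite: 1.090×10^8 − 9.309×10^7 = 1.591×10^7 Pa
Additional depth in granodiorite = 1.591×10^7 Pa / (2730 kg/m³ × 1.352 m/s²) = 4310.3 m
Total depth = 23960 m + 4310.3 m = 28270 m
= 28.270 km

28.3 km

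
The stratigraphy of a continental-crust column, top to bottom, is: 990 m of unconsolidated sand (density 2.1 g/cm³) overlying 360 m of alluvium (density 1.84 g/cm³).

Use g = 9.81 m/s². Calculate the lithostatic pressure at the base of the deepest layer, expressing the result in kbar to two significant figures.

0.27 kbar

unconsolidated sand: 2100 kg/m³ × 9.81 m/s² × 990 m = 2.039×10^7 Pa = 0.2039 kbar
alluvium: 1840 kg/m³ × 9.81 m/s² × 360 m = 6.498×10^6 Pa = 0.06498 kbar
Total = 0.2039 + 0.06498 = 0.26893 kbar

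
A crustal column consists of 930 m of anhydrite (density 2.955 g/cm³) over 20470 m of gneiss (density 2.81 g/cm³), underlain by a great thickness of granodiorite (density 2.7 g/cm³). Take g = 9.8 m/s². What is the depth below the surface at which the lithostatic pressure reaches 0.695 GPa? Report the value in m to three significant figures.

25300 m

Pressure at base of upper layers: 2955×9.8×930 + 2810×9.8×20470 = 5.906×10^8 Pa = 0.5906 GPa
Remaining pressure to be supplied by granodiorite: 6.950×10^8 − 5.906×10^8 = 1.044×10^8 Pa
Additional depth in granodiorite = 1.044×10^8 Pa / (2700 kg/m³ × 9.8 m/s²) = 3944.3 m
Total depth = 21400 m + 3944.3 m = 25344 m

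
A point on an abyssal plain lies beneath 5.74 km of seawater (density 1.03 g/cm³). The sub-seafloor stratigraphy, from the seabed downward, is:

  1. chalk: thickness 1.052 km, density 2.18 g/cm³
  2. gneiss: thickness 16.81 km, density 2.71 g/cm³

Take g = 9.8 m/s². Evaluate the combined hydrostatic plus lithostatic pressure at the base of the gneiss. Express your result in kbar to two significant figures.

5.3 kbar

seawater: 1030 kg/m³ × 9.8 m/s² × 5740 m = 5.794×10^7 Pa = 0.5794 kbar
chalk: 2180 kg/m³ × 9.8 m/s² × 1052 m = 2.247×10^7 Pa = 0.2247 kbar
gneiss: 2710 kg/m³ × 9.8 m/s² × 16810 m = 4.464×10^8 Pa = 4.464 kbar
Total = 0.5794 + 0.2247 + 4.464 = 5.2685 kbar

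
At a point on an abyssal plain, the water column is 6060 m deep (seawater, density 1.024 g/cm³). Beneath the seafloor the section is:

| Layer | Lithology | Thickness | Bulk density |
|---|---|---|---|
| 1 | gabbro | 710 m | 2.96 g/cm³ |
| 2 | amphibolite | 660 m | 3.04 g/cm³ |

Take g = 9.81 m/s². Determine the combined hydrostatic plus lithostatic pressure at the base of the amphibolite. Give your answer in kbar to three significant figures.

1.01 kbar

seawater: 1024 kg/m³ × 9.81 m/s² × 6060 m = 6.088×10^7 Pa = 0.6088 kbar
gabbro: 2960 kg/m³ × 9.81 m/s² × 710 m = 2.062×10^7 Pa = 0.2062 kbar
amphibolite: 3040 kg/m³ × 9.81 m/s² × 660 m = 1.968×10^7 Pa = 0.1968 kbar
Total = 0.6088 + 0.2062 + 0.1968 = 1.0117 kbar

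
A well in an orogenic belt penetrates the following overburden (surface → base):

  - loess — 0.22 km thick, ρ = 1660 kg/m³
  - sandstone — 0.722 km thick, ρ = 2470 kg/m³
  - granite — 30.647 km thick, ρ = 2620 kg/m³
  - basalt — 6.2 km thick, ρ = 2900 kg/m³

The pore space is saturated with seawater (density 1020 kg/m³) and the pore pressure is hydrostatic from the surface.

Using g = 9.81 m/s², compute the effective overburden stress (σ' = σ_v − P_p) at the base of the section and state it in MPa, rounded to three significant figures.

Overburden (lithostatic) stress σ_v:
loess: 1660 kg/m³ × 9.81 m/s² × 220 m = 3.583×10^6 Pa = 3.583 MPa
sandstone: 2470 kg/m³ × 9.81 m/s² × 722 m = 1.749×10^7 Pa = 17.49 MPa
granite: 2620 kg/m³ × 9.81 m/s² × 30647 m = 7.877×10^8 Pa = 787.7 MPa
basalt: 2900 kg/m³ × 9.81 m/s² × 6200 m = 1.764×10^8 Pa = 176.4 MPa
Total = 3.583 + 17.49 + 787.7 + 176.4 = 985.16 MPa
Pore pressure P_p = 1020 kg/m³ × 9.81 m/s² × 37789 m = 3.781×10^8 Pa = 378.1 MPa
Effective stress σ' = σ_v − P_p = 985.2 − 378.1 = 607.03 MPa

607 MPa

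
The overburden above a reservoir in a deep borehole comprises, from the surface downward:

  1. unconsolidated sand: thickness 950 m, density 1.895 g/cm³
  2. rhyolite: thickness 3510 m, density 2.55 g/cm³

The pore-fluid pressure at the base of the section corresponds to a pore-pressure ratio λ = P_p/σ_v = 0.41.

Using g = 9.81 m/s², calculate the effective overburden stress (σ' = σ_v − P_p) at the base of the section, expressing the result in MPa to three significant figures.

Overburden (lithostatic) stress σ_v:
unconsolidated sand: 1895 kg/m³ × 9.81 m/s² × 950 m = 1.766×10^7 Pa = 17.66 MPa
rhyolite: 2550 kg/m³ × 9.81 m/s² × 3510 m = 8.780×10^7 Pa = 87.80 MPa
Total = 17.66 + 87.80 = 105.46 MPa
Pore pressure P_p = λ·σ_v = 0.41 × 105.5 MPa = 43.24 MPa
Effective stress σ' = σ_v − P_p = 105.5 − 43.24 = 62.224 MPa

62.2 MPa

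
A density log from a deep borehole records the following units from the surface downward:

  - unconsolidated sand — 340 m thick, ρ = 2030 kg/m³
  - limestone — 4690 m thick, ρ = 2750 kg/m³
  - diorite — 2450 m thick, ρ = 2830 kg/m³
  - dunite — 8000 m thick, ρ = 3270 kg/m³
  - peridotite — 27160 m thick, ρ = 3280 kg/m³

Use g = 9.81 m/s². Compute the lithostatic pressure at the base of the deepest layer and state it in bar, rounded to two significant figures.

13000 bar

unconsolidated sand: 2030 kg/m³ × 9.81 m/s² × 340 m = 6.771×10^6 Pa = 67.71 bar
limestone: 2750 kg/m³ × 9.81 m/s² × 4690 m = 1.265×10^8 Pa = 1265 bar
diorite: 2830 kg/m³ × 9.81 m/s² × 2450 m = 6.802×10^7 Pa = 680.2 bar
dunite: 3270 kg/m³ × 9.81 m/s² × 8000 m = 2.566×10^8 Pa = 2566 bar
peridotite: 3280 kg/m³ × 9.81 m/s² × 27160 m = 8.739×10^8 Pa = 8739 bar
Total = 67.71 + 1265 + 680.2 + 2566 + 8739 = 13319 bar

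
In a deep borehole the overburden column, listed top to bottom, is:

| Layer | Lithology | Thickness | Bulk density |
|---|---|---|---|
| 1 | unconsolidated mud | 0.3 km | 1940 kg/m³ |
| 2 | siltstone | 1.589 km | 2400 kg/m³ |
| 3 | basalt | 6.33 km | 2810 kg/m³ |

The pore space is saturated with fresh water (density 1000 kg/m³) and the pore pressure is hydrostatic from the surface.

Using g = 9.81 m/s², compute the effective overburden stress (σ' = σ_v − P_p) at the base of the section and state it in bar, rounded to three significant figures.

Overburden (lithostatic) stress σ_v:
unconsolidated mud: 1940 kg/m³ × 9.81 m/s² × 300 m = 5.709×10^6 Pa = 5.709 MPa
siltstone: 2400 kg/m³ × 9.81 m/s² × 1589 m = 3.741×10^7 Pa = 37.41 MPa
basalt: 2810 kg/m³ × 9.81 m/s² × 6330 m = 1.745×10^8 Pa = 174.5 MPa
Total = 5.709 + 37.41 + 174.5 = 217.61 MPa
Pore pressure P_p = 1000 kg/m³ × 9.81 m/s² × 8219 m = 8.063×10^7 Pa = 80.63 MPa
Effective stress σ' = σ_v − P_p = 217.6 − 80.63 = 136.99 MPa = 1369.9 bar

1370 bar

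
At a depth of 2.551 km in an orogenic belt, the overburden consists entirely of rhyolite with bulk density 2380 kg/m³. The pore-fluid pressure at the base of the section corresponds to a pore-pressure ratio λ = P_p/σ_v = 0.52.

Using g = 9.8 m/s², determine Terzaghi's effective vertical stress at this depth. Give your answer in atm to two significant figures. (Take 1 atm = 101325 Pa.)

280 atm

Overburden (lithostatic) stress σ_v:
rhyolite: 2380 kg/m³ × 9.8 m/s² × 2551 m = 5.950×10^7 Pa = 59.50 MPa
Pore pressure P_p = λ·σ_v = 0.52 × 59.50 MPa = 30.94 MPa
Effective stress σ' = σ_v − P_p = 59.50 − 30.94 = 28.560 MPa = 281.86 atm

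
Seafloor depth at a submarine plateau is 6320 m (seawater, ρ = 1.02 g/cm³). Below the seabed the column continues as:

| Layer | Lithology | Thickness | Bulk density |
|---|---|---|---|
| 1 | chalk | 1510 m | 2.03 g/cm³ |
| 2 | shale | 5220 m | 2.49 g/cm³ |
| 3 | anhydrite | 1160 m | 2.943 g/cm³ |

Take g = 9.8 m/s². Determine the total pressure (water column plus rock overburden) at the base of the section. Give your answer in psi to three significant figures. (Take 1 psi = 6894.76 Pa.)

36800 psi

seawater: 1020 kg/m³ × 9.8 m/s² × 6320 m = 6.317×10^7 Pa = 9163 psi
chalk: 2030 kg/m³ × 9.8 m/s² × 1510 m = 3.004×10^7 Pa = 4357 psi
shale: 2490 kg/m³ × 9.8 m/s² × 5220 m = 1.274×10^8 Pa = 18475 psi
anhydrite: 2943 kg/m³ × 9.8 m/s² × 1160 m = 3.346×10^7 Pa = 4852 psi
Total = 9163 + 4357 + 18475 + 4852 = 36847 psi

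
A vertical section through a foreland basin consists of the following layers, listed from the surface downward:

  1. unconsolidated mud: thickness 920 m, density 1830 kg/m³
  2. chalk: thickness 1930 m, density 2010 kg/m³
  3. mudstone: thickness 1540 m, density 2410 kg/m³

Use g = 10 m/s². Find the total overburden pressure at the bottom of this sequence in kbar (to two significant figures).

unconsolidated mud: 1830 kg/m³ × 10 m/s² × 920 m = 1.684×10^7 Pa = 0.1684 kbar
chalk: 2010 kg/m³ × 10 m/s² × 1930 m = 3.879×10^7 Pa = 0.3879 kbar
mudstone: 2410 kg/m³ × 10 m/s² × 1540 m = 3.711×10^7 Pa = 0.3711 kbar
Total = 0.1684 + 0.3879 + 0.3711 = 0.92743 kbar

0.93 kbar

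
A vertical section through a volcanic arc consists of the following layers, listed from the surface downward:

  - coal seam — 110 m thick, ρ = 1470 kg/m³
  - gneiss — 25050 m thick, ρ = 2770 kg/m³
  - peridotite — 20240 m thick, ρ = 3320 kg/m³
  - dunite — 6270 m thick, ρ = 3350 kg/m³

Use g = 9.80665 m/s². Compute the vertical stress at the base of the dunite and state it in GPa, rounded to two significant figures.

1.5 GPa

coal seam: 1470 kg/m³ × 9.80665 m/s² × 110 m = 1.586×10^6 Pa = 1.586×10^-3 GPa
gneiss: 2770 kg/m³ × 9.80665 m/s² × 25050 m = 6.805×10^8 Pa = 0.6805 GPa
peridotite: 3320 kg/m³ × 9.80665 m/s² × 20240 m = 6.590×10^8 Pa = 0.6590 GPa
dunite: 3350 kg/m³ × 9.80665 m/s² × 6270 m = 2.060×10^8 Pa = 0.2060 GPa
Total = 1.586×10^-3 + 0.6805 + 0.6590 + 0.2060 = 1.5470 GPa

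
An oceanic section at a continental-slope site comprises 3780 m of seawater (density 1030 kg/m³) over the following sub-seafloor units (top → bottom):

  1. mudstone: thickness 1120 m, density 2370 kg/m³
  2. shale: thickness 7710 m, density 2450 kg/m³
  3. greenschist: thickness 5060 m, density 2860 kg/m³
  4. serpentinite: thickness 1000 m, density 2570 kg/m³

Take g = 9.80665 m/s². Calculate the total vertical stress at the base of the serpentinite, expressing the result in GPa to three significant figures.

seawater: 1030 kg/m³ × 9.80665 m/s² × 3780 m = 3.818×10^7 Pa = 0.03818 GPa
mudstone: 2370 kg/m³ × 9.80665 m/s² × 1120 m = 2.603×10^7 Pa = 0.02603 GPa
shale: 2450 kg/m³ × 9.80665 m/s² × 7710 m = 1.852×10^8 Pa = 0.1852 GPa
greenschist: 2860 kg/m³ × 9.80665 m/s² × 5060 m = 1.419×10^8 Pa = 0.1419 GPa
serpentinite: 2570 kg/m³ × 9.80665 m/s² × 1000 m = 2.520×10^7 Pa = 0.02520 GPa
Total = 0.03818 + 0.02603 + 0.1852 + 0.1419 + 0.02520 = 0.41658 GPa

0.417 GPa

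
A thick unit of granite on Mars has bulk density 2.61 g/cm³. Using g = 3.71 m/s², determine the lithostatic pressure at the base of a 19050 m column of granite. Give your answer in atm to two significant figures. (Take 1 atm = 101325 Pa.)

1800 atm

granite: 2610 kg/m³ × 3.71 m/s² × 19050 m = 1.845×10^8 Pa = 1821 atm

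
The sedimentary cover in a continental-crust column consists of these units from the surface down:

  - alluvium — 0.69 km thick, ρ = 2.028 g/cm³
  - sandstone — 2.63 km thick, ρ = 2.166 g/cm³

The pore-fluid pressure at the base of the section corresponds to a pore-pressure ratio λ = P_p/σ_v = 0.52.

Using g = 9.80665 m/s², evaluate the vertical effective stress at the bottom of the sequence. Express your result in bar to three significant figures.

Overburden (lithostatic) stress σ_v:
alluvium: 2028 kg/m³ × 9.80665 m/s² × 690 m = 1.372×10^7 Pa = 13.72 MPa
sandstone: 2166 kg/m³ × 9.80665 m/s² × 2630 m = 5.586×10^7 Pa = 55.86 MPa
Total = 13.72 + 55.86 = 69.587 MPa
Pore pressure P_p = λ·σ_v = 0.52 × 69.59 MPa = 36.19 MPa
Effective stress σ' = σ_v − P_p = 69.59 − 36.19 = 33.402 MPa = 334.02 bar

334 bar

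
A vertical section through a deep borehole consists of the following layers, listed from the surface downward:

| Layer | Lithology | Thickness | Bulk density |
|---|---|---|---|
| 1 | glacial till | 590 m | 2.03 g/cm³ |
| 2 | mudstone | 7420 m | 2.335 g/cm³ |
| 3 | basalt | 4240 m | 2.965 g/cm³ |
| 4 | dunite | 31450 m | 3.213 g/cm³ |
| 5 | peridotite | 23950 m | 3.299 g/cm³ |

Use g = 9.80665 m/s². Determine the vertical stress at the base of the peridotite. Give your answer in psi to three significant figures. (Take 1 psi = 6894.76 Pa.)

glacial till: 2030 kg/m³ × 9.80665 m/s² × 590 m = 1.175×10^7 Pa = 1704 psi
mudstone: 2335 kg/m³ × 9.80665 m/s² × 7420 m = 1.699×10^8 Pa = 24643 psi
basalt: 2965 kg/m³ × 9.80665 m/s² × 4240 m = 1.233×10^8 Pa = 17881 psi
dunite: 3213 kg/m³ × 9.80665 m/s² × 31450 m = 9.910×10^8 Pa = 1.437×10^5 psi
peridotite: 3299 kg/m³ × 9.80665 m/s² × 23950 m = 7.748×10^8 Pa = 1.124×10^5 psi
Total = 1704 + 24643 + 17881 + 1.437×10^5 + 1.124×10^5 = 3.0033×10^5 psi

300000 psi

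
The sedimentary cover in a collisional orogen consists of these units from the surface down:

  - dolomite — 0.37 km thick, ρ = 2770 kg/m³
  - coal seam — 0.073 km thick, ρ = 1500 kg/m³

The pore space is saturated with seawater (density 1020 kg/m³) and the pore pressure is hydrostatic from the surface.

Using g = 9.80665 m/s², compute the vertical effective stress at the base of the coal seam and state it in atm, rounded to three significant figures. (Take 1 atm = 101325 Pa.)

Overburden (lithostatic) stress σ_v:
dolomite: 2770 kg/m³ × 9.80665 m/s² × 370 m = 1.005×10^7 Pa = 10.05 MPa
coal seam: 1500 kg/m³ × 9.80665 m/s² × 73 m = 1.074×10^6 Pa = 1.074 MPa
Total = 10.05 + 1.074 = 11.125 MPa
Pore pressure P_p = 1020 kg/m³ × 9.80665 m/s² × 443 m = 4.431×10^6 Pa = 4.431 MPa
Effective stress σ' = σ_v − P_p = 11.12 − 4.431 = 6.6934 MPa = 66.059 atm

66.1 atm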